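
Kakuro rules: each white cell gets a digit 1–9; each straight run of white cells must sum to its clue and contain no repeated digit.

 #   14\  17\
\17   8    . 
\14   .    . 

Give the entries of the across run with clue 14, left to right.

6 8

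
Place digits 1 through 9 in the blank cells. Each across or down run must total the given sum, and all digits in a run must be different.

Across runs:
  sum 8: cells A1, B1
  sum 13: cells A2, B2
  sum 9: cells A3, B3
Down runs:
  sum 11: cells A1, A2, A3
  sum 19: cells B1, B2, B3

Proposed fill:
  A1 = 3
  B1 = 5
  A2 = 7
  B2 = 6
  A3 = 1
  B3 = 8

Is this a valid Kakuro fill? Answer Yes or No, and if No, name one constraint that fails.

Across: 3+5=8; 7+6=13; 1+8=9. Down: 3+7+1=11; 5+6+8=19. No digit repeats within any run.

Yes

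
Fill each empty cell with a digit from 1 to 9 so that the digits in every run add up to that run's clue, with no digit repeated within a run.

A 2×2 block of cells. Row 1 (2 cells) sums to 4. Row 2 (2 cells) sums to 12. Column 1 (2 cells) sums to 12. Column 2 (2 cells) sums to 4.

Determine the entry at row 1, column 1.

4 in 2 cells must be {1,3}.
The 4 across and the 12 down share only 3, so (1,1) = 3.
(1,2) = 4 − 3 = 1 completes the 4 across.
(2,1) = 12 − 3 = 9 completes the 12 down.
(2,2) = 12 − 9 = 3 completes the 12 across.

3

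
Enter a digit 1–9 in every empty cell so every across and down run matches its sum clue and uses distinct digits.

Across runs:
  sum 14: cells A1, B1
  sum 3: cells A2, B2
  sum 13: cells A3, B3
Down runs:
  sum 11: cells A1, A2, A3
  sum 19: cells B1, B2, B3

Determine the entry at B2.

2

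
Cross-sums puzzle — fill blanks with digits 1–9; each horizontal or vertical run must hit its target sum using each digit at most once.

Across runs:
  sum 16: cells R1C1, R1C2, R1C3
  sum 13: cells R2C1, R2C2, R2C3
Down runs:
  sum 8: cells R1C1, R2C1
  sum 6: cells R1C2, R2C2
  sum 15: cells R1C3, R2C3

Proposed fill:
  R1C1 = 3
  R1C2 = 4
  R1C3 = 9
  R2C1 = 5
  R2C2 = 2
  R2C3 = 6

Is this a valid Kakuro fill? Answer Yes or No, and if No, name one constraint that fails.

Yes

Across: 3+4+9=16; 5+2+6=13. Down: 3+5=8; 4+2=6; 9+6=15. No digit repeats within any run.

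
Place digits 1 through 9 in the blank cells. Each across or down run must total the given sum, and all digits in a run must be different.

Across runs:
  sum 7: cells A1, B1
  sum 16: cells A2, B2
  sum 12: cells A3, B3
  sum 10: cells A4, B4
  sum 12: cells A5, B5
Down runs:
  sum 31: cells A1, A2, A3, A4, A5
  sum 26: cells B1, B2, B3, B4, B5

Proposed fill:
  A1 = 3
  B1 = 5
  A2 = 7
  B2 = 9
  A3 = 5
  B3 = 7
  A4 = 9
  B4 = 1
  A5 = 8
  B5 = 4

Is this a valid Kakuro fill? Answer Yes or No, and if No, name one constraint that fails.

No — the across run A1–B1 sums to 8, not 7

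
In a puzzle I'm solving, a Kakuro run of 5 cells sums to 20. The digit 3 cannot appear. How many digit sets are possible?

5 distinct digits from 1–9 sum between 15 and 35.
Dropping sets that contain 3.
Enumerating: {1,2,4,5,8}, {1,2,4,6,7}.

2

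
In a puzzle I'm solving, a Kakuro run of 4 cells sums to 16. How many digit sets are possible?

4 distinct digits from 1–9 sum between 10 and 30.

8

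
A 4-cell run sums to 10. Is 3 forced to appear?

The only way to make 10 from 4 distinct digits is {1,2,3,4}, which contains 3.

Yes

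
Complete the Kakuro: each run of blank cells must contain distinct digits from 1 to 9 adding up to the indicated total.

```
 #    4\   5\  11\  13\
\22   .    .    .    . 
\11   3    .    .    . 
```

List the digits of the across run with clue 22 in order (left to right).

1, 4, 9, 8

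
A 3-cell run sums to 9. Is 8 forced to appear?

No

Counterexample: {1,2,6} sums to 9 without using 8.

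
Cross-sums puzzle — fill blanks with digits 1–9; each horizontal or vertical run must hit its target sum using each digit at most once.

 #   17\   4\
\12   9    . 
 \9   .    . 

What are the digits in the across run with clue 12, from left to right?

9, 3

17 in 2 cells must be {8,9}; 4 in 2 cells must be {1,3}.
R1C2 = 12 − 9 = 3 completes the 12 across.
R2C1 = 17 − 9 = 8 completes the 17 down.
R2C2 = 9 − 8 = 1 completes the 9 across.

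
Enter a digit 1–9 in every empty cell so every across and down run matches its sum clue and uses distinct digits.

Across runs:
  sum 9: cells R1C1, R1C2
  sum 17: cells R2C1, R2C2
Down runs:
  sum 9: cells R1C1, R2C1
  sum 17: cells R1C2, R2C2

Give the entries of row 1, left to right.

1 8

17 in 2 cells must be {8,9}.
The 9 across and the 17 down share only 8, so R1C2 = 8.
The 17 across and the 9 down share only 8, so R2C1 = 8.
R2C2 = 17 − 8 = 9 completes the 17 across.
R1C1 = 9 − 8 = 1 completes the 9 across.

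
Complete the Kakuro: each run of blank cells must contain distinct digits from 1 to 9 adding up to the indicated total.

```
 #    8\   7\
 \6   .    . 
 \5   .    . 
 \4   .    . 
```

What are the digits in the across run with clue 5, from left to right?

1, 4

4 in 2 cells must be {1,3}; 7 in 3 cells must be {1,2,4}.
The 4 across and the 7 down share only 1, so R3C2 = 1.
R3C1 = 4 − 1 = 3 completes the 4 across.
Nothing is forced directly, so branch on R1C1, whose candidates are 1 or 4. If R1C1 = 1: then R1C2 would have to be in {5} for the 6 across but in {2,4} for the 7 down — contradiction. So R1C1 = 4.
R1C2 = 6 − 4 = 2 completes the 6 across.
R2C1 = 8 − 7 = 1 completes the 8 down.
R2C2 = 5 − 1 = 4 completes the 5 across.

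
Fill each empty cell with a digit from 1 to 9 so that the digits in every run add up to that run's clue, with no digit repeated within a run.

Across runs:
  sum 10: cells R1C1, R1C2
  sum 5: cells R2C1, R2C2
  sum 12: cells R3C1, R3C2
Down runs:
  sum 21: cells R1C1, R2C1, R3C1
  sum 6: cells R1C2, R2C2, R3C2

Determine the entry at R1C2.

2

6 in 3 cells must be {1,2,3}.
The 5 across and the 21 down share only 4, so R2C1 = 4.
R2C2 = 5 − 4 = 1 completes the 5 across.
Given what's placed, R3C2 must be 3 to fit the 12 across and 6 down.
R1C2 = 6 − 4 = 2 completes the 6 down.
R3C1 = 12 − 3 = 9 completes the 12 across.
R1C1 = 10 − 2 = 8 completes the 10 across.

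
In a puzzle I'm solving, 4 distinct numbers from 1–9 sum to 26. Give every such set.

4 distinct digits from 1–9 sum between 10 and 30.

{2,7,8,9}; {3,6,8,9}; {4,5,8,9}; {4,6,7,9}; {5,6,7,8}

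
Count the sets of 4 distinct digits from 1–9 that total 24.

4 distinct digits from 1–9 sum between 10 and 30.

8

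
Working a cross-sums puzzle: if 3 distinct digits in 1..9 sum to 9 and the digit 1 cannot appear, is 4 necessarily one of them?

Yes

The only way to make 9 from 3 distinct digits under that restriction is {2,3,4}, which contains 4.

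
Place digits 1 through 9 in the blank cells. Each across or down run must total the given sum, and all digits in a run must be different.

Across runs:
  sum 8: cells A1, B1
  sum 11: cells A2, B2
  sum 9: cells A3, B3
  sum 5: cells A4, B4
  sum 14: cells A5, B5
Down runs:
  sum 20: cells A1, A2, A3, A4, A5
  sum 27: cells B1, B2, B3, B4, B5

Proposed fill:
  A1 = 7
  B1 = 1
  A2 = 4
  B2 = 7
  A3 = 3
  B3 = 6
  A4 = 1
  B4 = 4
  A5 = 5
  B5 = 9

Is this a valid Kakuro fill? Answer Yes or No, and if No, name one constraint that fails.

Across: 7+1=8; 4+7=11; 3+6=9; 1+4=5; 5+9=14. Down: 7+4+3+1+5=20; 1+7+6+4+9=27. No digit repeats within any run.

Yes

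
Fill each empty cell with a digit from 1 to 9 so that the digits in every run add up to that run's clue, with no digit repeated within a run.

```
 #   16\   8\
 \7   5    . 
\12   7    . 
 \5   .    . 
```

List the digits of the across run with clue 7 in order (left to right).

5, 2

R1C2 = 7 − 5 = 2 completes the 7 across.
R2C2 = 12 − 7 = 5 completes the 12 across.
R3C1 = 16 − 12 = 4 completes the 16 down.
R3C2 = 5 − 4 = 1 completes the 5 across.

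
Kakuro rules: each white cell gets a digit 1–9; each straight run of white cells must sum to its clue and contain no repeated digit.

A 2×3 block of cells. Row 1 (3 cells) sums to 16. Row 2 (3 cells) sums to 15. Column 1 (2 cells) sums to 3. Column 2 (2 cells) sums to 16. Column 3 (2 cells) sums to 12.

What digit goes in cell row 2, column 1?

2

3 in 2 cells must be {1,2}; 16 in 2 cells must be {7,9}.
Nothing is forced directly, so branch on (1,2), whose candidates are 7 or 9. If (1,2) = 9: that forces (2,2) = 7, (2,1) = 2, after which (2,3) would have to be in {6} for the 15 across but in {3,4,5,7,8,9} for the 12 down — contradiction. So (1,2) = 7.
Given what's placed, (1,1) must be 1 to fit the 16 across and 3 down.
(1,3) = 16 − 8 = 8 completes the 16 across.
(2,1) = 3 − 1 = 2 completes the 3 down.
(2,2) = 16 − 7 = 9 completes the 16 down.
(2,3) = 15 − 11 = 4 completes the 15 across.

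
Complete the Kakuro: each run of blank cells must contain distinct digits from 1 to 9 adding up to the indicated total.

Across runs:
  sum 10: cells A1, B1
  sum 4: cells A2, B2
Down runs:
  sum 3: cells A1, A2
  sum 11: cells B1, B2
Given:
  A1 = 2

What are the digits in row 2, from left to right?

4 in 2 cells must be {1,3}; 3 in 2 cells must be {1,2}.
B1 = 10 − 2 = 8 completes the 10 across.
A2 = 3 − 2 = 1 completes the 3 down.
B2 = 4 − 1 = 3 completes the 4 across.

1, 3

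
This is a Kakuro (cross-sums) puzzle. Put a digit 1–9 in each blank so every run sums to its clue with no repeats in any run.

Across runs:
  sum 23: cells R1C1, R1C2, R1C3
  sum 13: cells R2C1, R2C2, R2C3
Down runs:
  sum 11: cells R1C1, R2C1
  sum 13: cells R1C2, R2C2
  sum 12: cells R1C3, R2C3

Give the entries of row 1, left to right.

23 in 3 cells must be {6,8,9}.
Nothing is forced directly, so branch on R1C1, whose candidates are 6 or 8 or 9. If R1C1 = 6: that forces R2C1 = 5, R2C3 = 7, after which R1C3 would have to be in {8,9} for the 23 across but in {5} for the 12 down — contradiction. If R1C1 = 8: that forces R1C3 = 9, R2C1 = 3, after which R2C3 would have to be in {1,2,4,6,8,9} for the 13 across but in {3} for the 12 down — contradiction. So R1C1 = 9.
Given what's placed, R1C3 must be 8 to fit the 23 across and 12 down.
R2C1 = 11 − 9 = 2 completes the 11 down.
R2C3 = 12 − 8 = 4 completes the 12 down.
R1C2 = 23 − 17 = 6 completes the 23 across.
R2C2 = 13 − 6 = 7 completes the 13 across.

9 6 8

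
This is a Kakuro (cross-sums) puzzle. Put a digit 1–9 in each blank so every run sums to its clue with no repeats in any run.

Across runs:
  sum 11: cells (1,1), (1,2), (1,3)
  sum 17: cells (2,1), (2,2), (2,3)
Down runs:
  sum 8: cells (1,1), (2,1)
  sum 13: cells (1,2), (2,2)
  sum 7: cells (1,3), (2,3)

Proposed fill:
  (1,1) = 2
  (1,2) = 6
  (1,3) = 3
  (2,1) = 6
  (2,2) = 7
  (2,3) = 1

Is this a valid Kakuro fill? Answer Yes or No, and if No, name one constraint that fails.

No — the across run (2,1)–(2,3) sums to 14, not 17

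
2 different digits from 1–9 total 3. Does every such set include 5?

No

The only way to make 3 from 2 distinct digits is {1,2}, which does not contain 5.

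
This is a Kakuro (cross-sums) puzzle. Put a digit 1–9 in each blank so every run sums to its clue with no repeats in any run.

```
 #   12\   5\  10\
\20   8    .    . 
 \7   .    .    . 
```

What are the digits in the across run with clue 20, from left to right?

8, 3, 9

7 in 3 cells must be {1,2,4}.
R1C2 = 3: the only remaining digit allowed by both the 20 across and the 5 down.
R1C3 = 20 − 11 = 9 completes the 20 across.
R2C1 = 12 − 8 = 4 completes the 12 down.
R2C2 = 5 − 3 = 2 completes the 5 down.
R2C3 = 7 − 6 = 1 completes the 7 across.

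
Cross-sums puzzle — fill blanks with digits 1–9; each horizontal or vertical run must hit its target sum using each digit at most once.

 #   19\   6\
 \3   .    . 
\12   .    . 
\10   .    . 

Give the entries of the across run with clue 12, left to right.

9 3

3 in 2 cells must be {1,2}; 6 in 3 cells must be {1,2,3}.
The 3 across and the 19 down share only 2, so R1C1 = 2.
R1C2 = 3 − 2 = 1 completes the 3 across.
Given what's placed, R2C2 must be 3 to fit the 12 across and 6 down.
R3C2 = 6 − 4 = 2 completes the 6 down.
R2C1 = 12 − 3 = 9 completes the 12 across.
R3C1 = 10 − 2 = 8 completes the 10 across.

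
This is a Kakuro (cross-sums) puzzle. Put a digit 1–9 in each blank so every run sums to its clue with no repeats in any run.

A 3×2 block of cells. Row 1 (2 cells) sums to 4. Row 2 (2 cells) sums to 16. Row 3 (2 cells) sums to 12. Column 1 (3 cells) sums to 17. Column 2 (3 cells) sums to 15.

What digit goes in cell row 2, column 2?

4 in 2 cells must be {1,3}; 16 in 2 cells must be {7,9}.
Nothing is forced directly, so branch on (1,1), whose candidates are 1 or 3. If (1,1) = 3: that forces (1,2) = 1, (2,1) = 9, after which (2,2) would have to be in {7} for the 16 across but in {5,6,8,9} for the 15 down — contradiction. So (1,1) = 1.
(1,2) = 4 − 1 = 3 completes the 4 across.
Given what's placed, (2,2) must be 7 to fit the 16 across and 15 down.
(3,2) = 15 − 10 = 5 completes the 15 down.
(2,1) = 16 − 7 = 9 completes the 16 across.
(3,1) = 12 − 5 = 7 completes the 12 across.

7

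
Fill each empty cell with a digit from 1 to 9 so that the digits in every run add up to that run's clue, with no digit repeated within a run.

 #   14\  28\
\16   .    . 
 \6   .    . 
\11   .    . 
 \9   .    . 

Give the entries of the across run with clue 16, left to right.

16 in 2 cells must be {7,9}.
Only 7 fits R1C1 under both its across sum 16 and down sum 14.
R1C2 = 16 − 7 = 9 completes the 16 across.

7 9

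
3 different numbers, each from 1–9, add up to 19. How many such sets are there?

5

3 distinct digits from 1–9 sum between 6 and 24.
Enumerating: {2,8,9}, {3,7,9}, {4,6,9}, {4,7,8}, {5,6,8}.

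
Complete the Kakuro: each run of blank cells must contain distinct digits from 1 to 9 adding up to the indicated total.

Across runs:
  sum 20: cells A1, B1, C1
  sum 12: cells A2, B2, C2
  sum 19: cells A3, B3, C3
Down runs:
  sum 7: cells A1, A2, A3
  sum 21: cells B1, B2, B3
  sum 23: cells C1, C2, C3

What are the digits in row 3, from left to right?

7 in 3 cells must be {1,2,4}; 23 in 3 cells must be {6,8,9}.
Only 4 fits A1 under both its across sum 20 and down sum 7.
Given what's placed, C1 must be 9 to fit the 20 across and 23 down.
A3 = 2: the only remaining digit allowed by both the 19 across and the 7 down.
Given what's placed, C3 must be 8 to fit the 19 across and 23 down.
B1 = 20 − 13 = 7 completes the 20 across.
A2 = 7 − 6 = 1 completes the 7 down.
C2 = 23 − 17 = 6 completes the 23 down.
B3 = 19 − 10 = 9 completes the 19 across.

2 9 8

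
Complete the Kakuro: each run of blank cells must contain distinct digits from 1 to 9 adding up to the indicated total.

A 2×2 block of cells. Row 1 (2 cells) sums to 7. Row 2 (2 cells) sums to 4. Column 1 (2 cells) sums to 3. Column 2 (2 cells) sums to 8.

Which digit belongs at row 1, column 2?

5

4 in 2 cells must be {1,3}; 3 in 2 cells must be {1,2}.
The 4 across and the 3 down share only 1, so (2,1) = 1.
(2,2) = 4 − 1 = 3 completes the 4 across.
(1,1) = 3 − 1 = 2 completes the 3 down.
(1,2) = 7 − 2 = 5 completes the 7 across.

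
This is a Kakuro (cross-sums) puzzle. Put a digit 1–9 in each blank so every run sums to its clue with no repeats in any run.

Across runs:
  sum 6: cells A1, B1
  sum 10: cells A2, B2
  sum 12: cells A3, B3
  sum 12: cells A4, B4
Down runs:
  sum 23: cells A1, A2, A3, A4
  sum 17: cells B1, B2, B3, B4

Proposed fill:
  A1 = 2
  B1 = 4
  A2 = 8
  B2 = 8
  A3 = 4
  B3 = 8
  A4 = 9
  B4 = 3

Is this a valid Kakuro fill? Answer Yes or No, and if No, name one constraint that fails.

No — the across run A2–B2 sums to 16, not 10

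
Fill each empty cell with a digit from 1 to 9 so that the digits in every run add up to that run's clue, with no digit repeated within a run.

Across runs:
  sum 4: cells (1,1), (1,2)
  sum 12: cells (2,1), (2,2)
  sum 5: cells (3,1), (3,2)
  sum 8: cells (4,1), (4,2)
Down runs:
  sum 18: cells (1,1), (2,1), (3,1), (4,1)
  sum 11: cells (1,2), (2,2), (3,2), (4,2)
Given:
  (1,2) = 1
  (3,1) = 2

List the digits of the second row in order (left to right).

4 in 2 cells must be {1,3}; 11 in 4 cells must be {1,2,3,5}.
(1,1) = 4 − 1 = 3 completes the 4 across.
(3,2) = 5 − 2 = 3 completes the 5 across.
Given what's placed, (2,2) must be 5 to fit the 12 across and 11 down.
(4,2) = 11 − 9 = 2 completes the 11 down.
(2,1) = 12 − 5 = 7 completes the 12 across.
(4,1) = 8 − 2 = 6 completes the 8 across.

7 5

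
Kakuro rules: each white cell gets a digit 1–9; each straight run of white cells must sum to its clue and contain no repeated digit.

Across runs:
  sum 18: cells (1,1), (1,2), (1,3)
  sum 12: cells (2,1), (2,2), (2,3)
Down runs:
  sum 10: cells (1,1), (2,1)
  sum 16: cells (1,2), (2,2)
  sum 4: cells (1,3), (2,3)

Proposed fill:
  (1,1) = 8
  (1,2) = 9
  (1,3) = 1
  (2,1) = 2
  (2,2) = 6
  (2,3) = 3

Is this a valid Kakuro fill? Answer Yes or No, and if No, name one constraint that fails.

No — the across run (2,1)–(2,3) sums to 11, not 12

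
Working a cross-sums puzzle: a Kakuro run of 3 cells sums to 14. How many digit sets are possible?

3 distinct digits from 1–9 sum between 6 and 24.

8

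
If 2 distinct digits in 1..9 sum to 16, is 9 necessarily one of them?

Yes

The only way to make 16 from 2 distinct digits is {7,9}, which contains 9.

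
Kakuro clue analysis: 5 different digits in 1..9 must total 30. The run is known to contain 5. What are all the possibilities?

5 distinct digits from 1–9 sum between 15 and 35.
Keeping only sets containing 5.

{1,5,7,8,9}; {2,5,6,8,9}; {3,5,6,7,9}; {4,5,6,7,8}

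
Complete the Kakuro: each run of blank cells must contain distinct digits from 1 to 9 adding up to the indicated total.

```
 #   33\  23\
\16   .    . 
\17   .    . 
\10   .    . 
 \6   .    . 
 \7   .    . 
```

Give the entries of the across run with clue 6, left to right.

5, 1

16 in 2 cells must be {7,9}; 17 in 2 cells must be {8,9}.
Nothing is forced directly, so branch on R4C1, whose candidates are 4 or 5. If R4C1 = 4: that forces R4C2 = 2, R5C1 = 5, after which R5C2 would have to be in {2} for the 7 across but in {1,3,4,5,6,7,8,9} for the 23 down — contradiction. So R4C1 = 5.
R4C2 = 6 − 5 = 1 completes the 6 across.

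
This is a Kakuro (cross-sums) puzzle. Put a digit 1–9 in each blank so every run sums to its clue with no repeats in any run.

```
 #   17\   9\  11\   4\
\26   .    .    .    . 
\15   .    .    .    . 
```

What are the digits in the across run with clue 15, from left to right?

17 in 2 cells must be {8,9}; 4 in 2 cells must be {1,3}.
Only 3 fits R1C4 under both its across sum 26 and down sum 4.
R2C4 = 4 − 3 = 1 completes the 4 down.
Nothing is forced directly, so branch on R1C2, whose candidates are 6 or 8. If R1C2 = 8: that forces R1C1 = 9, R1C3 = 6, R2C1 = 8, after which R2C2 would have to be in {2,4} for the 15 across but in {1} for the 9 down — contradiction. So R1C2 = 6.
R2C2 = 9 − 6 = 3 completes the 9 down.
R2C1 = 9: the only remaining digit allowed by both the 15 across and the 17 down.
R2C3 = 15 − 13 = 2 completes the 15 across.

9, 3, 2, 1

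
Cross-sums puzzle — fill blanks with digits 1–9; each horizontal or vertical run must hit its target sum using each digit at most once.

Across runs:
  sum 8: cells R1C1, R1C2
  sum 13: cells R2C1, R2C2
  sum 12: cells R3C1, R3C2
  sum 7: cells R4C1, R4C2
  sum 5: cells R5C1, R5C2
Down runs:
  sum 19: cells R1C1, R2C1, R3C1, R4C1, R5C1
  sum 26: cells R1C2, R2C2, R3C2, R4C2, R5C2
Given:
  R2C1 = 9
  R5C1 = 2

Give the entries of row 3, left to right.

4, 8

R2C2 = 13 − 9 = 4 completes the 13 across.
R5C2 = 5 − 2 = 3 completes the 5 across.
No cell is forced outright now. R1C1 can only be 1 or 3 (the digits allowed by both its 8 across and its 19 down). If R1C1 = 1: then R1C2 would have to be in {7} for the 8 across but in {2,5,6,8,9} for the 26 down — contradiction. So R1C1 = 3.
R1C2 = 8 − 3 = 5 completes the 8 across.
Given what's placed, R3C1 must be 4 to fit the 12 across and 19 down.
R3C2 = 12 − 4 = 8 completes the 12 across.
R4C1 = 19 − 18 = 1 completes the 19 down.
R4C2 = 7 − 1 = 6 completes the 7 across.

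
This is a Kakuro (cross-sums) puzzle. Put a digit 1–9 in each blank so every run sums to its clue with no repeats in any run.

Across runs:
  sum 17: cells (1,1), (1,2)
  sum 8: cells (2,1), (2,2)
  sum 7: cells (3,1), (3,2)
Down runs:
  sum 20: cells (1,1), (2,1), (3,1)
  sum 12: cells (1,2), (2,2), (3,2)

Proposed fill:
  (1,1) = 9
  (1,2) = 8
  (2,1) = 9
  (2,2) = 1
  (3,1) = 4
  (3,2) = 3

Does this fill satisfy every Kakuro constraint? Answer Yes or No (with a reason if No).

No — the down run (1,1)–(3,1) sums to 22, not 20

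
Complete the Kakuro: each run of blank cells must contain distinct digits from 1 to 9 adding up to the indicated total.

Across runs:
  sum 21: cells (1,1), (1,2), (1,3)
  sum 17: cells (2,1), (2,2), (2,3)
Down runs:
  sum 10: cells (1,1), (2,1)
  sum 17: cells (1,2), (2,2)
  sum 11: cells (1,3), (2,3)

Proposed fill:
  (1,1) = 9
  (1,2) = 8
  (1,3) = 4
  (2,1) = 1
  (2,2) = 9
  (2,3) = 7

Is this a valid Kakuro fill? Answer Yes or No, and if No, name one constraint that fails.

Across: 9+8+4=21; 1+9+7=17. Down: 9+1=10; 8+9=17; 4+7=11. No digit repeats within any run.

Yes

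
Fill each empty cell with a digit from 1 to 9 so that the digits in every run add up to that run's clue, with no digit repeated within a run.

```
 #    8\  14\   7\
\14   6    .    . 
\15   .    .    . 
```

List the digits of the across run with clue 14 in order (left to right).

6 5 3

R1C2 = 5: the only remaining digit allowed by both the 14 across and the 14 down.
R1C3 = 14 − 11 = 3 completes the 14 across.
R2C1 = 8 − 6 = 2 completes the 8 down.
R2C2 = 14 − 5 = 9 completes the 14 down.
R2C3 = 15 − 11 = 4 completes the 15 across.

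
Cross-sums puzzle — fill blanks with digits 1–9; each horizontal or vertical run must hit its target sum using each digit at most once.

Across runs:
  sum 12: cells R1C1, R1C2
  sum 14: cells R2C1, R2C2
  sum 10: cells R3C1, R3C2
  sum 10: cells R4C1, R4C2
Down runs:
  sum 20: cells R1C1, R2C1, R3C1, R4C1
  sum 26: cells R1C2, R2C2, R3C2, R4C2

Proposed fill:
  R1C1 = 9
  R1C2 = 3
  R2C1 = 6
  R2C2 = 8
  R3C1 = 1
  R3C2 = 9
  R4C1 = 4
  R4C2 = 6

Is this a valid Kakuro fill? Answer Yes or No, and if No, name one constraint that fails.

Across: 9+3=12; 6+8=14; 1+9=10; 4+6=10. Down: 9+6+1+4=20; 3+8+9+6=26. No digit repeats within any run.

Yes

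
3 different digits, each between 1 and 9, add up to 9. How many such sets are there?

3 distinct digits from 1–9 sum between 6 and 24.
Enumerating: {1,2,6}, {1,3,5}, {2,3,4}.

3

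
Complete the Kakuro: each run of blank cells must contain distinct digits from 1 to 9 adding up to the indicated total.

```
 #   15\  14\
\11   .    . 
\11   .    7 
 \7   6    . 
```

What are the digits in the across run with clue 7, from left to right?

R2C1 = 11 − 7 = 4 completes the 11 across.
R3C2 = 7 − 6 = 1 completes the 7 across.
R1C1 = 15 − 10 = 5 completes the 15 down.
R1C2 = 11 − 5 = 6 completes the 11 across.

6, 1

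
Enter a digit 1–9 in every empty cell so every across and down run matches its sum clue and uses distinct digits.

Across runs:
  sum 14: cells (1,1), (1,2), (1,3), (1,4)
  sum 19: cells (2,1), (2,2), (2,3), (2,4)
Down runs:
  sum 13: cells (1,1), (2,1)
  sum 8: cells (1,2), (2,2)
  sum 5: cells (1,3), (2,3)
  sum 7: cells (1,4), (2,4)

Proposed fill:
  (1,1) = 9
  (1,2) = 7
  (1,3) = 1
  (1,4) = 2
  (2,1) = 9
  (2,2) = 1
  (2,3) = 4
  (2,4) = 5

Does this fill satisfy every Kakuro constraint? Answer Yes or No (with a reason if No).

No — the down run (1,1)–(2,1) sums to 18, not 13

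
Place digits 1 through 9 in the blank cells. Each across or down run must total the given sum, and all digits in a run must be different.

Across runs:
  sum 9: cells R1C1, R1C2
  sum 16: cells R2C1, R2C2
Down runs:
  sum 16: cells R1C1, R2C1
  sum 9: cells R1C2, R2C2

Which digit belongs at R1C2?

2

16 in 2 cells must be {7,9}.
The 9 across and the 16 down share only 7, so R1C1 = 7.
R1C2 = 9 − 7 = 2 completes the 9 across.
R2C1 = 16 − 7 = 9 completes the 16 down.
R2C2 = 16 − 9 = 7 completes the 16 across.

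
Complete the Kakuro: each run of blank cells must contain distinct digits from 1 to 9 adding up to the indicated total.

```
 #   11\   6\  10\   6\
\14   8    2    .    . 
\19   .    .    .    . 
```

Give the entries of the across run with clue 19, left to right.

3, 4, 7, 5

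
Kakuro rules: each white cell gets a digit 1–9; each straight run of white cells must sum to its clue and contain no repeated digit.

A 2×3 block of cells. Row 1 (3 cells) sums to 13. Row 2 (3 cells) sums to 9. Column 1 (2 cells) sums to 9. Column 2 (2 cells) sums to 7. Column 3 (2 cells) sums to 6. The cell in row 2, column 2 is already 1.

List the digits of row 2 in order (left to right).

(1,2) = 7 − 1 = 6 completes the 7 down.
No cell is forced outright now. (2,3) can only be 2 or 5 (the digits allowed by both its 9 across and its 6 down). If (2,3) = 5: then (1,3) would have to be in {2,3,4,5} for the 13 across but in {1} for the 6 down — contradiction. So (2,3) = 2.
(1,3) = 6 − 2 = 4 completes the 6 down.
(2,1) = 9 − 3 = 6 completes the 9 across.
(1,1) = 13 − 10 = 3 completes the 13 across.

6 1 2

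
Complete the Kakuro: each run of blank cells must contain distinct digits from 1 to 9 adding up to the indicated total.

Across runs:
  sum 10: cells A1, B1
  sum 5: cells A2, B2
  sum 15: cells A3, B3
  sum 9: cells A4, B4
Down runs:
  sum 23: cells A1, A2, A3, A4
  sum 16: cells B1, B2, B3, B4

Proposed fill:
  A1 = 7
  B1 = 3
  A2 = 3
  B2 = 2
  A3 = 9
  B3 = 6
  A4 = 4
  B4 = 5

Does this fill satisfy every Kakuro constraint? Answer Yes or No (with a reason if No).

Across: 7+3=10; 3+2=5; 9+6=15; 4+5=9. Down: 7+3+9+4=23; 3+2+6+5=16. No digit repeats within any run.

Yes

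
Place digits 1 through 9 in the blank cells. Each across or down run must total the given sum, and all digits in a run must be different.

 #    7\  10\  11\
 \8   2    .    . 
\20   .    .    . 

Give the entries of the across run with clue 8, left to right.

Given what's placed, R1C2 must be 1 to fit the 8 across and 10 down.
R1C3 = 8 − 3 = 5 completes the 8 across.
R2C1 = 7 − 2 = 5 completes the 7 down.
R2C2 = 10 − 1 = 9 completes the 10 down.
R2C3 = 20 − 14 = 6 completes the 20 across.

2, 1, 5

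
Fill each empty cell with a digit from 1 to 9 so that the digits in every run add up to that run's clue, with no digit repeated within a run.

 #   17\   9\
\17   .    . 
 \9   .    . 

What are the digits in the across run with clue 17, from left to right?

17 in 2 cells must be {8,9}.
The 17 across and the 9 down share only 8, so R1C2 = 8.
The 9 across and the 17 down share only 8, so R2C1 = 8.
R2C2 = 9 − 8 = 1 completes the 9 across.
R1C1 = 17 − 8 = 9 completes the 17 across.

9 8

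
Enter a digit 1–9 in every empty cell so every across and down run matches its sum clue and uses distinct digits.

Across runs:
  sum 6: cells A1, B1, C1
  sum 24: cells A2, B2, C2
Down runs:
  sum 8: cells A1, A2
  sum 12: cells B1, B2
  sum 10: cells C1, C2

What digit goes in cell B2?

9

6 in 3 cells must be {1,2,3}; 24 in 3 cells must be {7,8,9}.
The 6 across and the 12 down share only 3, so B1 = 3.
The 24 across and the 8 down share only 7, so A2 = 7.
B2 = 12 − 3 = 9 completes the 12 down.
C2 = 24 − 16 = 8 completes the 24 across.
A1 = 8 − 7 = 1 completes the 8 down.
C1 = 6 − 4 = 2 completes the 6 across.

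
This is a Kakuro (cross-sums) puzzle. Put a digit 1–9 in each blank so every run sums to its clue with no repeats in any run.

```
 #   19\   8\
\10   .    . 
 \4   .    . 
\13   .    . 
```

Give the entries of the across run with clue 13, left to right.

9, 4

4 in 2 cells must be {1,3}.
The 4 across and the 19 down share only 3, so R2C1 = 3.
R2C2 = 4 − 3 = 1 completes the 4 across.
Nothing is forced directly, so branch on R1C1, whose candidates are 7 or 9. If R1C1 = 9: then R1C2 would have to be in {1} for the 10 across but in {2,3,4,5} for the 8 down — contradiction. So R1C1 = 7.
R1C2 = 10 − 7 = 3 completes the 10 across.
R3C1 = 19 − 10 = 9 completes the 19 down.
R3C2 = 13 − 9 = 4 completes the 13 across.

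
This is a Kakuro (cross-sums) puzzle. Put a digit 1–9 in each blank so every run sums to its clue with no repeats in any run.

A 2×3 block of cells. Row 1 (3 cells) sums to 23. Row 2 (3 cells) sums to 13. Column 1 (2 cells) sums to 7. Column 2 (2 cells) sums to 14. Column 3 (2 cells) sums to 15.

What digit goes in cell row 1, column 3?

8

23 in 3 cells must be {6,8,9}.
The 23 across and the 7 down share only 6, so (1,1) = 6.
(2,1) = 7 − 6 = 1 completes the 7 down.
Nothing is forced directly, so branch on (1,2), whose candidates are 8 or 9. If (1,2) = 8: that forces (1,3) = 9, after which (2,2) would have to be in {3,4,5,7,8,9} for the 13 across but in {6} for the 14 down — contradiction. So (1,2) = 9.
(1,3) = 23 − 15 = 8 completes the 23 across.
(2,2) = 14 − 9 = 5 completes the 14 down.
(2,3) = 13 − 6 = 7 completes the 13 across.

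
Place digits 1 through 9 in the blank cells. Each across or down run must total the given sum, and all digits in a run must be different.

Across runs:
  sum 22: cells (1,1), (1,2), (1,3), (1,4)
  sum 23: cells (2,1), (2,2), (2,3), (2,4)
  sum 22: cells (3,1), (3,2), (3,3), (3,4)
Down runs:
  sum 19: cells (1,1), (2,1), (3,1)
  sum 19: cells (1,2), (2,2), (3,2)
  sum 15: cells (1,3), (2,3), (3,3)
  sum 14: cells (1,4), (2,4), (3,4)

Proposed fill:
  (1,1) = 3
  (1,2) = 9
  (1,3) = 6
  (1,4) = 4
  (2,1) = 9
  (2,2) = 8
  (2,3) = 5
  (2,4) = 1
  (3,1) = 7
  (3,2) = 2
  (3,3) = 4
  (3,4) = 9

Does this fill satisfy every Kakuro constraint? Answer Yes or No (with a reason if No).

Across: 3+9+6+4=22; 9+8+5+1=23; 7+2+4+9=22. Down: 3+9+7=19; 9+8+2=19; 6+5+4=15; 4+1+9=14. No digit repeats within any run.

Yes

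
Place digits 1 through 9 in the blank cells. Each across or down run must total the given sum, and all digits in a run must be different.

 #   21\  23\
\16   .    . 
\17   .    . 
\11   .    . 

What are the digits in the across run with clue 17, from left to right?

9 8

16 in 2 cells must be {7,9}; 17 in 2 cells must be {8,9}; 23 in 3 cells must be {6,8,9}.
The 16 across and the 23 down share only 9, so R1C2 = 9.
Given what's placed, R2C2 must be 8 to fit the 17 across and 23 down.
R3C2 = 23 − 17 = 6 completes the 23 down.
R1C1 = 16 − 9 = 7 completes the 16 across.
R2C1 = 17 − 8 = 9 completes the 17 across.
R3C1 = 11 − 6 = 5 completes the 11 across.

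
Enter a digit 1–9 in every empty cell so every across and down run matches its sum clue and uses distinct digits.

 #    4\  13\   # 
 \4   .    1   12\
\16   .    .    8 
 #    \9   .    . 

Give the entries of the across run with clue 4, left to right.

3 1

4 in 2 cells must be {1,3}.
R1C1 = 4 − 1 = 3 completes the 4 across.
R2C1 = 4 − 3 = 1 completes the 4 down.
R2C2 = 16 − 9 = 7 completes the 16 across.
R3C2 = 13 − 8 = 5 completes the 13 down.
R3C3 = 9 − 5 = 4 completes the 9 across.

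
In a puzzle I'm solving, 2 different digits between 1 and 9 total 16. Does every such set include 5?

No

The only way to make 16 from 2 distinct digits is {7,9}, which does not contain 5.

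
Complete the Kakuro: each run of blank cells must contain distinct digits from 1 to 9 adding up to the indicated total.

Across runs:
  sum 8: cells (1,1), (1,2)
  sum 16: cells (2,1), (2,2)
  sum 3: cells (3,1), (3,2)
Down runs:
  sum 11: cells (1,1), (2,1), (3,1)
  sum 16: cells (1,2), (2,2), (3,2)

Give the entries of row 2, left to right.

7 9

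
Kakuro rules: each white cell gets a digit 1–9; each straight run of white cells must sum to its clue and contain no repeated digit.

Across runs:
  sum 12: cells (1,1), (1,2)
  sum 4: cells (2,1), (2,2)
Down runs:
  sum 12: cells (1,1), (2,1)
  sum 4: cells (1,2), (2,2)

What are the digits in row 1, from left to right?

4 in 2 cells must be {1,3}.
The 12 across and the 4 down share only 3, so (1,2) = 3.
The 4 across and the 12 down share only 3, so (2,1) = 3.
(2,2) = 4 − 3 = 1 completes the 4 across.
(1,1) = 12 − 3 = 9 completes the 12 across.

9, 3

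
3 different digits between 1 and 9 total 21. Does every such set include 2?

No

Counterexample: {4,8,9} sums to 21 without using 2.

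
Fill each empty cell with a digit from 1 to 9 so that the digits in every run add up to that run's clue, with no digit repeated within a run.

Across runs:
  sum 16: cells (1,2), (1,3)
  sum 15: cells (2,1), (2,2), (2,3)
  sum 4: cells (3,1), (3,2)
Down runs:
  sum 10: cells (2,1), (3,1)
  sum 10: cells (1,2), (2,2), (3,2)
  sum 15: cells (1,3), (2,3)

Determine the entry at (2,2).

16 in 2 cells must be {7,9}; 4 in 2 cells must be {1,3}.
The 16 across and the 10 down share only 7, so (1,2) = 7.
(1,3) = 16 − 7 = 9 completes the 16 across.
(2,3) = 15 − 9 = 6 completes the 15 down.
(3,2) = 1: the only remaining digit allowed by both the 4 across and the 10 down.
(2,2) = 10 − 8 = 2 completes the 10 down.
(3,1) = 4 − 1 = 3 completes the 4 across.
(2,1) = 15 − 8 = 7 completes the 15 across.

2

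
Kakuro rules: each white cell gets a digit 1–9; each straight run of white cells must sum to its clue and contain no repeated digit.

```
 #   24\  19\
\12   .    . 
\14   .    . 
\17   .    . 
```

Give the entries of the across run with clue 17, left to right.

17 in 2 cells must be {8,9}; 24 in 3 cells must be {7,8,9}.
Nothing is forced directly, so branch on R2C1, whose candidates are 8 or 9. If R2C1 = 9: that forces R2C2 = 5, R3C1 = 8, after which R3C2 would have to be in {9} for the 17 across but in {6,8} for the 19 down — contradiction. So R2C1 = 8.
R2C2 = 14 − 8 = 6 completes the 14 across.
Given what's placed, R3C1 must be 9 to fit the 17 across and 24 down.
R3C2 = 17 − 9 = 8 completes the 17 across.
R1C1 = 24 − 17 = 7 completes the 24 down.
R1C2 = 12 − 7 = 5 completes the 12 across.

9 8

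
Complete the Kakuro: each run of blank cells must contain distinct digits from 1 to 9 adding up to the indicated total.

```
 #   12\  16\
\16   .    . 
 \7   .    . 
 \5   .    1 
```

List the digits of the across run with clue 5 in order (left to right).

4 1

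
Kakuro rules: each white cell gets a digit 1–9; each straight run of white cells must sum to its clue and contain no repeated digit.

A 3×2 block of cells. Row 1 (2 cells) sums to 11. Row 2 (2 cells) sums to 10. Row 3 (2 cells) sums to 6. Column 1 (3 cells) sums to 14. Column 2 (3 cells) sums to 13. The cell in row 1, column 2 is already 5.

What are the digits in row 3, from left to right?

5 1

(1,1) = 11 − 5 = 6 completes the 11 across.
Nothing is forced directly, so branch on (3,1), whose candidates are 1 or 5. If (3,1) = 1: that forces (2,1) = 7, after which (2,2) would have to be in {3} for the 10 across but in {1,2,6,7} for the 13 down — contradiction. So (3,1) = 5.
(2,1) = 14 − 11 = 3 completes the 14 down.
(2,2) = 10 − 3 = 7 completes the 10 across.
(3,2) = 6 − 5 = 1 completes the 6 across.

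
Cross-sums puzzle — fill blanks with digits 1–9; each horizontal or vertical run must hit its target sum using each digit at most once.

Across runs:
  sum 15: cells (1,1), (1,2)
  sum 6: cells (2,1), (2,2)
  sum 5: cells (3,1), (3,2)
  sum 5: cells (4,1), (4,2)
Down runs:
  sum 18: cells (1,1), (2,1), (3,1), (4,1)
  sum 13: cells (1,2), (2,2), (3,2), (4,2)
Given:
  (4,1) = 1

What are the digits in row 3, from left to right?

3, 2

(4,2) = 5 − 1 = 4 completes the 5 across.
Given what's placed, (1,2) must be 6 to fit the 15 across and 13 down.
(1,1) = 15 − 6 = 9 completes the 15 across.
No cell is forced outright now. (2,1) can only be 2 or 5 (the digits allowed by both its 6 across and its 18 down). If (2,1) = 2: then (2,2) would have to be in {4} for the 6 across but in {1,2} for the 13 down — contradiction. So (2,1) = 5.
(2,2) = 6 − 5 = 1 completes the 6 across.
(3,1) = 18 − 15 = 3 completes the 18 down.
(3,2) = 5 − 3 = 2 completes the 5 across.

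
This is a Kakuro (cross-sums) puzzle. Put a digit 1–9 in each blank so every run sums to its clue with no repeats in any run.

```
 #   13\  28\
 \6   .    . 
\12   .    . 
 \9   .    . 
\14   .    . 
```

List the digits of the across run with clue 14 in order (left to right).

Nothing is forced directly, so branch on R4C1, whose candidates are 5 or 6. If R4C1 = 6: that forces R2C1 = 4, R2C2 = 8, after which R4C2 would have to be in {8} for the 14 across but in {4,5,6,7,9} for the 28 down — contradiction. So R4C1 = 5.
R4C2 = 14 − 5 = 9 completes the 14 across.
Nothing is forced directly, so branch on R1C1, whose candidates are 1 or 4. If R1C1 = 4: then R1C2 would have to be in {2} for the 6 across but in {4,5,6,7,8} for the 28 down — contradiction. So R1C1 = 1.
R1C2 = 6 − 1 = 5 completes the 6 across.
R2C2 = 8: the only remaining digit allowed by both the 12 across and the 28 down.
R3C2 = 28 − 22 = 6 completes the 28 down.
R2C1 = 12 − 8 = 4 completes the 12 across.
R3C1 = 9 − 6 = 3 completes the 9 across.

5, 9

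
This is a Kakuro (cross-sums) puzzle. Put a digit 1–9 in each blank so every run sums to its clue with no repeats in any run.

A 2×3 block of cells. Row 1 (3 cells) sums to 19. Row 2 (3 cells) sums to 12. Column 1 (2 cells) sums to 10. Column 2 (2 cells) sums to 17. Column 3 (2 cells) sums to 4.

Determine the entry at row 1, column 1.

7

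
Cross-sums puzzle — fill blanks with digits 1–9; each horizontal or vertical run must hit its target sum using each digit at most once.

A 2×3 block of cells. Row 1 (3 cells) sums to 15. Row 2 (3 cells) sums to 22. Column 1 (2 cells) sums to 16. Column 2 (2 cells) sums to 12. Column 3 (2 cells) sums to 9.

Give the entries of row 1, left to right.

16 in 2 cells must be {7,9}.
Nothing is forced directly, so branch on (1,1), whose candidates are 7 or 9. If (1,1) = 9: that forces (2,1) = 7, (2,2) = 9, (2,3) = 6, after which (1,2) would have to be in {1,2,4,5} for the 15 across but in {3} for the 12 down — contradiction. So (1,1) = 7.
(2,1) = 16 − 7 = 9 completes the 16 down.
Nothing is forced directly, so branch on (1,2), whose candidates are 3 or 5. If (1,2) = 3: that forces (1,3) = 5, after which (2,2) would have to be in {5,6,7,8} for the 22 across but in {9} for the 12 down — contradiction. So (1,2) = 5.
(1,3) = 15 − 12 = 3 completes the 15 across.
(2,2) = 12 − 5 = 7 completes the 12 down.
(2,3) = 22 − 16 = 6 completes the 22 across.

7, 5, 3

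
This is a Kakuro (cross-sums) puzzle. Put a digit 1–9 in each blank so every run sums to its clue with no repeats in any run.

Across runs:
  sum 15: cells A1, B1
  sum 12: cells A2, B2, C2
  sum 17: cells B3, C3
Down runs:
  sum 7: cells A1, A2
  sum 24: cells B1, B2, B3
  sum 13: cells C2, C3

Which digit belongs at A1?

17 in 2 cells must be {8,9}; 24 in 3 cells must be {7,8,9}.
The 15 across and the 7 down share only 6, so A1 = 6.
B1 = 15 − 6 = 9 completes the 15 across.
A2 = 7 − 6 = 1 completes the 7 down.
B3 = 8: the only remaining digit allowed by both the 17 across and the 24 down.
C3 = 17 − 8 = 9 completes the 17 across.
B2 = 24 − 17 = 7 completes the 24 down.
C2 = 12 − 8 = 4 completes the 12 across.

6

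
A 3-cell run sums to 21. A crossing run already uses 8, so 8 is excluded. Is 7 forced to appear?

The only way to make 21 from 3 distinct digits under that restriction is {5,7,9}, which contains 7.

Yes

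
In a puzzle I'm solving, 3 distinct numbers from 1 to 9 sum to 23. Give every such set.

{6,8,9}

3 distinct digits from 1–9 sum between 6 and 24.
Only one set works: {6,8,9}.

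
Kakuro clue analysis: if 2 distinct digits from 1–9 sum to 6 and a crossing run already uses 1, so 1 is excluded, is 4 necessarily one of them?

The only way to make 6 from 2 distinct digits under that restriction is {2,4}, which contains 4.

Yes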